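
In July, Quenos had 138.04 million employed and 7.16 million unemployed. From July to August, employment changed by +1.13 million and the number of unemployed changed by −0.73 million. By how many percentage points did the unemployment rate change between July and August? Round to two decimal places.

July: labor force = 138.04 + 7.16 = 145.20; u = 7.16/145.20 = 4.93%.
August: labor force = 139.17 + 6.43 = 145.60; u = 6.43/145.60 = 4.42%.
Change = 4.42% − 4.93% = −0.51 pp.

The unemployment rate changed by −0.51 percentage points.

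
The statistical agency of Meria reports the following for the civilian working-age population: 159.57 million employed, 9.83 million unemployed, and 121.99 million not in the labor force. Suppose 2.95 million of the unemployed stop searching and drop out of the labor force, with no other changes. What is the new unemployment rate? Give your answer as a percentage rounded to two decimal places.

Initially, labor force = 159.57 + 9.83 = 169.40 million, so u = 9.83/169.40 = 5.80%.
After the change, unemployed and labor force both fall by 2.95 → E = 159.57, U = 6.88, labor force = 166.45 million.
New unemployment rate = 6.88 / 166.45 = 4.13%.

New unemployment rate ≈ 4.13%.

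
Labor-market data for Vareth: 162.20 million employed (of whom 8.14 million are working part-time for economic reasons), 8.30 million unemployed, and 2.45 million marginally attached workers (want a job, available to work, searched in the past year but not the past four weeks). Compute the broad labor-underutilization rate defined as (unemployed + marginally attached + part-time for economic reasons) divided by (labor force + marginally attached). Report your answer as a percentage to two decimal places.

Labor force = 162.20 + 8.30 = 170.50 million.
Numerator = 8.30 + 2.45 + 8.14 = 18.89 million.
Denominator = 170.50 + 2.45 = 172.95 million.
Broad rate = 18.89 / 172.95 = 10.92%.

Broad underutilization rate ≈ 10.92%.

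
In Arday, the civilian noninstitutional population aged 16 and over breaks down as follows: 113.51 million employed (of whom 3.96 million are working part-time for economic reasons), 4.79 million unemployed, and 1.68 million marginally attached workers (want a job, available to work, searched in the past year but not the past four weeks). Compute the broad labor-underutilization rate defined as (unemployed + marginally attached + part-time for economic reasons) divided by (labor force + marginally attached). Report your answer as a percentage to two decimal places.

Labor force = 113.51 + 4.79 = 118.30 million.
Numerator = 4.79 + 1.68 + 3.96 = 10.43 million.
Denominator = 118.30 + 1.68 = 119.98 million.
Broad rate = 10.43 / 119.98 = 8.69%.

Broad underutilization rate ≈ 8.69%.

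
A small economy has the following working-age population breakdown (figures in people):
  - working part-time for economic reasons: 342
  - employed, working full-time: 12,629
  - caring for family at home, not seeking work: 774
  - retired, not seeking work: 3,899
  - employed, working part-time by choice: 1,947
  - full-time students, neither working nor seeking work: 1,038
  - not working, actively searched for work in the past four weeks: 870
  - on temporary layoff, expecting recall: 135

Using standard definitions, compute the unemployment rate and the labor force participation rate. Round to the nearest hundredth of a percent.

Employed = 342 + 12,629 + 1,947 = 14,918 (anyone who worked, including part-time for economic reasons, counts as employed).
Unemployed = 870 + 135 = 1,005 (jobless and actively searching, or on temporary layoff).
Labor force = 14,918 + 1,005 = 15,923.
Not in labor force = 774 + 3,899 + 1,038 = 5,711 (those not working and not actively searching are outside the labor force).
Civilian working-age population = 15,923 + 5,711 = 21,634.
Unemployment rate = 1,005 / 15,923 = 6.31%.
Labor force participation rate = 15,923 / 21,634 = 73.60%.

Unemployment rate ≈ 6.31%; labor force participation rate ≈ 73.60%.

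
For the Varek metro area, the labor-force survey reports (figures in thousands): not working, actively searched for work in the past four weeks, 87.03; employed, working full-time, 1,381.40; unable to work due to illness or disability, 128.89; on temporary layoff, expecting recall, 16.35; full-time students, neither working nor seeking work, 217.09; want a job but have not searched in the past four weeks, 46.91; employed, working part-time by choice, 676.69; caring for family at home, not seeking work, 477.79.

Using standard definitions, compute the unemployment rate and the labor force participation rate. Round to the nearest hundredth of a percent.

Employed = 1,381.40 + 676.69 = 2,058.09 thousand.
Unemployed = 87.03 + 16.35 = 103.38 thousand (jobless and actively searching, or on temporary layoff).
Labor force = 2,058.09 + 103.38 = 2,161.47 thousand.
Not in labor force = 128.89 + 217.09 + 46.91 + 477.79 = 870.68 thousand (those not working and not actively searching are outside the labor force — including those who want a job but have given up searching).
Civilian working-age population = 2,161.47 + 870.68 = 3,032.15 thousand.
Unemployment rate = 103.38 / 2,161.47 = 4.78%.
Labor force participation rate = 2,161.47 / 3,032.15 = 71.29%.

Unemployment rate ≈ 4.78%; labor force participation rate ≈ 71.29%.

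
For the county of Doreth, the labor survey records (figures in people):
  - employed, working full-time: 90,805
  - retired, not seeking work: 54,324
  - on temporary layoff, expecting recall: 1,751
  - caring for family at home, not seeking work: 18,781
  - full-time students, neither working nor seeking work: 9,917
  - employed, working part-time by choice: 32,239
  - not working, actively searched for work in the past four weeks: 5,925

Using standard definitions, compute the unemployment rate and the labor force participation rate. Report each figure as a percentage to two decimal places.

Unemployment rate ≈ 5.87%; labor force participation rate ≈ 61.16%.

Employed = 90,805 + 32,239 = 123,044.
Unemployed = 1,751 + 5,925 = 7,676 (jobless and actively searching, or on temporary layoff).
Labor force = 123,044 + 7,676 = 130,720.
Not in labor force = 54,324 + 18,781 + 9,917 = 83,022 (those not working and not actively searching are outside the labor force).
Civilian working-age population = 130,720 + 83,022 = 213,742.
Unemployment rate = 7,676 / 130,720 = 5.87%.
Labor force participation rate = 130,720 / 213,742 = 61.16%.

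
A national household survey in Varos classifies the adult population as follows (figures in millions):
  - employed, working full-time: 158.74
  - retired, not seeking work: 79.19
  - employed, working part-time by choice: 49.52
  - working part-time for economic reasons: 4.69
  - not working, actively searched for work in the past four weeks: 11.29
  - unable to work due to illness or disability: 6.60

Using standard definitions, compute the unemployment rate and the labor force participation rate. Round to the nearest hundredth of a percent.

Unemployment rate ≈ 5.03%; labor force participation rate ≈ 72.33%.

Employed = 158.74 + 49.52 + 4.69 = 212.95 million (anyone who worked, including part-time for economic reasons, counts as employed).
Unemployed = 11.29 million.
Labor force = 212.95 + 11.29 = 224.24 million.
Not in labor force = 79.19 + 6.60 = 85.79 million (those not working and not actively searching are outside the labor force).
Civilian working-age population = 224.24 + 85.79 = 310.03 million.
Unemployment rate = 11.29 / 224.24 = 5.03%.
Labor force participation rate = 224.24 / 310.03 = 72.33%.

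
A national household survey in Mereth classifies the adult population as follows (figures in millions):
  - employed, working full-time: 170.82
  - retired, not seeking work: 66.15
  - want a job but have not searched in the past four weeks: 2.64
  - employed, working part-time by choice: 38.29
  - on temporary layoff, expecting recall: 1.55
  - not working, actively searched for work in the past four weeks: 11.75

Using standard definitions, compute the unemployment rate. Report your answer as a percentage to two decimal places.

Employed = 170.82 + 38.29 = 209.11 million.
Unemployed = 1.55 + 11.75 = 13.30 million (jobless and actively searching, or on temporary layoff).
Labor force = 209.11 + 13.30 = 222.41 million.
Unemployment rate = 13.30 / 222.41 = 5.98%.

Unemployment rate ≈ 5.98%.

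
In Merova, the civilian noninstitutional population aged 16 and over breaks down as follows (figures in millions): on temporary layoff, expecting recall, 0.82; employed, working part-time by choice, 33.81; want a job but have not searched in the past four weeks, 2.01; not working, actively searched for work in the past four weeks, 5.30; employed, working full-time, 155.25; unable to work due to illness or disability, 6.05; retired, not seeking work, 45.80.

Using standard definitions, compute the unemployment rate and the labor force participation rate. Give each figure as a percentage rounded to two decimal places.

Employed = 33.81 + 155.25 = 189.06 million.
Unemployed = 0.82 + 5.30 = 6.12 million (jobless and actively searching, or on temporary layoff).
Labor force = 189.06 + 6.12 = 195.18 million.
Not in labor force = 2.01 + 6.05 + 45.80 = 53.86 million (those not working and not actively searching are outside the labor force — including those who want a job but have given up searching).
Civilian working-age population = 195.18 + 53.86 = 249.04 million.
Unemployment rate = 6.12 / 195.18 = 3.14%.
Labor force participation rate = 195.18 / 249.04 = 78.37%.

Unemployment rate ≈ 3.14%; labor force participation rate ≈ 78.37%.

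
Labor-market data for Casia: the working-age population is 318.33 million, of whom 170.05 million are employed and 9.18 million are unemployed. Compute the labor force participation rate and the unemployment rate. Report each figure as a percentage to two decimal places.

Labor force = employed + unemployed = 170.05 + 9.18 = 179.23 million.
Unemployment rate = 9.18 / 179.23 = 5.12%.
Labor force participation rate = 179.23 / 318.33 = 56.30%.

Labor force participation rate ≈ 56.30%; unemployment rate ≈ 5.12%.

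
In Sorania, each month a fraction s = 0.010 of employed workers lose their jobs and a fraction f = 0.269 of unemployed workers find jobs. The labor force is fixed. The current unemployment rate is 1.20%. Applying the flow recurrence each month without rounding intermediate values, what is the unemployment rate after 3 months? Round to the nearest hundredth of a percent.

With a fixed labor force, u_{t+1} = u_t + s·(1−u_t) − f·u_t = u_t·(1−s−f) + s.
Here 1−s−f = 0.721 and s = 0.010.
u_1 = 0.012000 × 0.721 + 0.010 = 0.018652.
u_2 = 0.018652 × 0.721 + 0.010 = 0.023448.
u_3 = 0.023448 × 0.721 + 0.010 = 0.026906.

Unemployment rate after three months ≈ 2.69%.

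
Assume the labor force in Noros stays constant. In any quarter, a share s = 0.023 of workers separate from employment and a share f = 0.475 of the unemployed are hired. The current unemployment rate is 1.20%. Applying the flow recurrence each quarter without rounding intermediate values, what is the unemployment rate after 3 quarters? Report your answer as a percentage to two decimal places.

Unemployment rate after three quarters ≈ 4.19%.

With a fixed labor force, u_{t+1} = u_t + s·(1−u_t) − f·u_t = u_t·(1−s−f) + s.
Here 1−s−f = 0.502 and s = 0.023.
u_1 = 0.012000 × 0.502 + 0.023 = 0.029024.
u_2 = 0.029024 × 0.502 + 0.023 = 0.037570.
u_3 = 0.037570 × 0.502 + 0.023 = 0.041860.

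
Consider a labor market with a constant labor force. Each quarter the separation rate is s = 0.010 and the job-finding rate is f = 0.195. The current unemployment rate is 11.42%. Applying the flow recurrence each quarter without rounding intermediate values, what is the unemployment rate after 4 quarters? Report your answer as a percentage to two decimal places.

With a fixed labor force, u_{t+1} = u_t + s·(1−u_t) − f·u_t = u_t·(1−s−f) + s.
Here 1−s−f = 0.795 and s = 0.010.
u_1 = 0.114200 × 0.795 + 0.010 = 0.100789.
u_2 = 0.100789 × 0.795 + 0.010 = 0.090127.
u_3 = 0.090127 × 0.795 + 0.010 = 0.081651.
u_4 = 0.081651 × 0.795 + 0.010 = 0.074913.

Unemployment rate after four quarters ≈ 7.49%.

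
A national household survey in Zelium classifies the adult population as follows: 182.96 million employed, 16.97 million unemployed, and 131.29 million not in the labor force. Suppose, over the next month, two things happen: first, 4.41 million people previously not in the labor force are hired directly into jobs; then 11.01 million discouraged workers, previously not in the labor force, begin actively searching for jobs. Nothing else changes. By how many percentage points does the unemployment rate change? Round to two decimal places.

The unemployment rate changes by +4.50 percentage points.

Initially, labor force = 182.96 + 16.97 = 199.93 million, so u = 16.97/199.93 = 8.49%.
After the first change, employed and labor force both rise by 4.41; unemployed unchanged → E = 187.37, U = 16.97, labor force = 204.34 million.
After the second change, unemployed and labor force both rise by 11.01 → E = 187.37, U = 27.98, labor force = 215.35 million.
New unemployment rate = 27.98 / 215.35 = 12.99%.
Change = 12.99% − 8.49% = +4.50 percentage points.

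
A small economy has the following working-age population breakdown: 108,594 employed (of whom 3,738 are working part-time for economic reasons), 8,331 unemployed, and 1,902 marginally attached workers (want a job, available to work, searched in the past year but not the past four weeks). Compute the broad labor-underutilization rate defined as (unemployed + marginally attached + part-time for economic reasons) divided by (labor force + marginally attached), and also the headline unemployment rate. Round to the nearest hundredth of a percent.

Labor force = 108,594 + 8,331 = 116,925.
Numerator = 8,331 + 1,902 + 3,738 = 13,971.
Denominator = 116,925 + 1,902 = 118,827.
Broad rate = 13,971 / 118,827 = 11.76%.
Headline unemployment rate = 8,331 / 116,925 = 7.13%.

Broad underutilization rate ≈ 11.76%; headline unemployment rate ≈ 7.13%.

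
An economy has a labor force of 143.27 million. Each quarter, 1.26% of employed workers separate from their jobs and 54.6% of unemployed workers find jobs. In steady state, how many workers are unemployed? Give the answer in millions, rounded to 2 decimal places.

Steady-state unemployment rate u* = s/(s+f) = 1.26/(1.26+54.6) = 0.022556.
Unemployed = u* × labor force = 0.022556 × 143.27 ≈ 3.23 million.

About 3.23 million are unemployed in steady state.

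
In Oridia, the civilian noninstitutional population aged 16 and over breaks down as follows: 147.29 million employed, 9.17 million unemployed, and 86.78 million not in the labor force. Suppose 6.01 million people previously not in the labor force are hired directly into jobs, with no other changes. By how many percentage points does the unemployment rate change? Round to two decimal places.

The unemployment rate changes by −0.22 percentage points.

Initially, labor force = 147.29 + 9.17 = 156.46 million, so u = 9.17/156.46 = 5.86%.
After the change, employed and labor force both rise by 6.01; unemployed unchanged → E = 153.30, U = 9.17, labor force = 162.47 million.
New unemployment rate = 9.17 / 162.47 = 5.64%.
Change = 5.64% − 5.86% = −0.22 percentage points.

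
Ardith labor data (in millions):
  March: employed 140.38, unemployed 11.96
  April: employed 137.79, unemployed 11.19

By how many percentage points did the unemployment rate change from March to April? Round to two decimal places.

The unemployment rate changed by −0.34 percentage points.

March: labor force = 140.38 + 11.96 = 152.34; u = 11.96/152.34 = 7.85%.
April: labor force = 137.79 + 11.19 = 148.98; u = 11.19/148.98 = 7.51%.
Change = 7.51% − 7.85% = −0.34 pp.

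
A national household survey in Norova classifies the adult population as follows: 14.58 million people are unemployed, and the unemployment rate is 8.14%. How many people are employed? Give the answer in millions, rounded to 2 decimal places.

Labor force = U / u = 14.58 / 0.0814 ≈ 179.12 million.
Employed = labor force − unemployed = 179.12 − 14.58 = 164.54 million.

About 164.54 million are employed.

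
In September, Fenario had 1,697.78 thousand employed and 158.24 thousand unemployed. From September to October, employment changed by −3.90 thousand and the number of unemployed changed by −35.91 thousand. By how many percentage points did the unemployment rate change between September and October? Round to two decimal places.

September: labor force = 1,697.78 + 158.24 = 1,856.02; u = 158.24/1,856.02 = 8.53%.
October: labor force = 1,693.88 + 122.33 = 1,816.21; u = 122.33/1,816.21 = 6.74%.
Change = 6.74% − 8.53% = −1.79 pp.

The unemployment rate changed by −1.79 percentage points.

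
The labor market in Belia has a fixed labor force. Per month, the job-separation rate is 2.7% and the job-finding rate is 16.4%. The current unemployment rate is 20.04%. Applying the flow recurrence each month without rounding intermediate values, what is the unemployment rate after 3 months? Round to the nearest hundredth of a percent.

Unemployment rate after three months ≈ 17.26%.

With a fixed labor force, u_{t+1} = u_t + s·(1−u_t) − f·u_t = u_t·(1−s−f) + s.
Here 1−s−f = 0.809 and s = 0.027.
u_1 = 0.200400 × 0.809 + 0.027 = 0.189124.
u_2 = 0.189124 × 0.809 + 0.027 = 0.180001.
u_3 = 0.180001 × 0.809 + 0.027 = 0.172621.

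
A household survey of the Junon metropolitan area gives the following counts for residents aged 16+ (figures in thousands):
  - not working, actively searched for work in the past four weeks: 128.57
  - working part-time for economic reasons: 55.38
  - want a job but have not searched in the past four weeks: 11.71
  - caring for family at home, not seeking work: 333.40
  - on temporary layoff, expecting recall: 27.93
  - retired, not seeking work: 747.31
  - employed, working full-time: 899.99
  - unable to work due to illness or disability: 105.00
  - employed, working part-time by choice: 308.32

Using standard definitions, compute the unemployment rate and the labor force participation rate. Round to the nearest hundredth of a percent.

Employed = 55.38 + 899.99 + 308.32 = 1,263.69 thousand (anyone who worked, including part-time for economic reasons, counts as employed).
Unemployed = 128.57 + 27.93 = 156.50 thousand (jobless and actively searching, or on temporary layoff).
Labor force = 1,263.69 + 156.50 = 1,420.19 thousand.
Not in labor force = 11.71 + 333.40 + 747.31 + 105.00 = 1,197.42 thousand (those not working and not actively searching are outside the labor force — including those who want a job but have given up searching).
Civilian working-age population = 1,420.19 + 1,197.42 = 2,617.61 thousand.
Unemployment rate = 156.50 / 1,420.19 = 11.02%.
Labor force participation rate = 1,420.19 / 2,617.61 = 54.26%.

Unemployment rate ≈ 11.02%; labor force participation rate ≈ 54.26%.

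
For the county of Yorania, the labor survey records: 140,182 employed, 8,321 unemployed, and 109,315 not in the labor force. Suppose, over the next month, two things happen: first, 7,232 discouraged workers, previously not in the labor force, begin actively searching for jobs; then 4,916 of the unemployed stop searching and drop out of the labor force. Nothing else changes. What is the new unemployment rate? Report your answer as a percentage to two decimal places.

New unemployment rate ≈ 7.05%.

Initially, labor force = 140,182 + 8,321 = 148,503, so u = 8,321/148,503 = 5.60%.
After the first change, unemployed and labor force both rise by 7,232 → E = 140,182, U = 15,553, labor force = 155,735.
After the second change, unemployed and labor force both fall by 4,916 → E = 140,182, U = 10,637, labor force = 150,819.
New unemployment rate = 10,637 / 150,819 = 7.05%.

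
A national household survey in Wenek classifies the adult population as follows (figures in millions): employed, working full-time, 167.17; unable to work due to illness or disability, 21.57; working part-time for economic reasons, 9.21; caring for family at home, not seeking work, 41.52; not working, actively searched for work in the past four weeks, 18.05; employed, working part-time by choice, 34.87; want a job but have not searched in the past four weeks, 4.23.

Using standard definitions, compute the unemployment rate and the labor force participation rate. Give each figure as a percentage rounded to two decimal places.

Employed = 167.17 + 9.21 + 34.87 = 211.25 million (anyone who worked, including part-time for economic reasons, counts as employed).
Unemployed = 18.05 million.
Labor force = 211.25 + 18.05 = 229.30 million.
Not in labor force = 21.57 + 41.52 + 4.23 = 67.32 million (those not working and not actively searching are outside the labor force — including those who want a job but have given up searching).
Civilian working-age population = 229.30 + 67.32 = 296.62 million.
Unemployment rate = 18.05 / 229.30 = 7.87%.
Labor force participation rate = 229.30 / 296.62 = 77.30%.

Unemployment rate ≈ 7.87%; labor force participation rate ≈ 77.30%.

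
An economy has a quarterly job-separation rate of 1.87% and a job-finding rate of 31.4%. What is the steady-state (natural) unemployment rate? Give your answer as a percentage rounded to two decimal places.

Steady-state unemployment rate ≈ 5.62%.

At steady state the flows balance: s·E = f·U, so U/(E+U) = s/(s+f).
u* = 1.87 / (1.87 + 31.4) = 1.87 / 33.27 = 5.62%.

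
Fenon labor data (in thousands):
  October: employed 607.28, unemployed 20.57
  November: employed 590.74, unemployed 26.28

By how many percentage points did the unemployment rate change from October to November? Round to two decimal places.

October: labor force = 607.28 + 20.57 = 627.85; u = 20.57/627.85 = 3.28%.
November: labor force = 590.74 + 26.28 = 617.02; u = 26.28/617.02 = 4.26%.
Change = 4.26% − 3.28% = +0.98 pp.

The unemployment rate changed by +0.98 percentage points.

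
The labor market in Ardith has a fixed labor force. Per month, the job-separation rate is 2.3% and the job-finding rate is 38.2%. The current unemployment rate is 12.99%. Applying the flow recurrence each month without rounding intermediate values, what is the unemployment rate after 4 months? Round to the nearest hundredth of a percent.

With a fixed labor force, u_{t+1} = u_t + s·(1−u_t) − f·u_t = u_t·(1−s−f) + s.
Here 1−s−f = 0.595 and s = 0.023.
u_1 = 0.129900 × 0.595 + 0.023 = 0.100290.
u_2 = 0.100290 × 0.595 + 0.023 = 0.082673.
u_3 = 0.082673 × 0.595 + 0.023 = 0.072190.
u_4 = 0.072190 × 0.595 + 0.023 = 0.065953.

Unemployment rate after four months ≈ 6.60%.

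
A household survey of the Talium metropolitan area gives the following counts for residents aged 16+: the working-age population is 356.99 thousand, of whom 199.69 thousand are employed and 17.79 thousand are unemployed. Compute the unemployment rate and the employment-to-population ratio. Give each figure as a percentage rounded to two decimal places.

Labor force = employed + unemployed = 199.69 + 17.79 = 217.48 thousand.
Unemployment rate = 17.79 / 217.48 = 8.18%.
Employment-population ratio = 199.69 / 356.99 = 55.94%.

Unemployment rate ≈ 8.18%; employment-population ratio ≈ 55.94%.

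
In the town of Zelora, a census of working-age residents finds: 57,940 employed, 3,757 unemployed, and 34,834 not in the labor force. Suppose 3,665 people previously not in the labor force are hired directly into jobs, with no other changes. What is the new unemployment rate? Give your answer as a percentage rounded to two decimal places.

New unemployment rate ≈ 5.75%.

Initially, labor force = 57,940 + 3,757 = 61,697, so u = 3,757/61,697 = 6.09%.
After the change, employed and labor force both rise by 3,665; unemployed unchanged → E = 61,605, U = 3,757, labor force = 65,362.
New unemployment rate = 3,757 / 65,362 = 5.75%.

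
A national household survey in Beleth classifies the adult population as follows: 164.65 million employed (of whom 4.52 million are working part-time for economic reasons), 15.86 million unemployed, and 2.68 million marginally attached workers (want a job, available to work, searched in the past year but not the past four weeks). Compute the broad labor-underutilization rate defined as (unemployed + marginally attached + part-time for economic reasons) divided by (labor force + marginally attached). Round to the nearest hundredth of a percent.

Labor force = 164.65 + 15.86 = 180.51 million.
Numerator = 15.86 + 2.68 + 4.52 = 23.06 million.
Denominator = 180.51 + 2.68 = 183.19 million.
Broad rate = 23.06 / 183.19 = 12.59%.

Broad underutilization rate ≈ 12.59%.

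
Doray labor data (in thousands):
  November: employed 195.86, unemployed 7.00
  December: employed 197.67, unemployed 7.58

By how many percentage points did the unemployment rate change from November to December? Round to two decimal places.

November: labor force = 195.86 + 7.00 = 202.86; u = 7.00/202.86 = 3.45%.
December: labor force = 197.67 + 7.58 = 205.25; u = 7.58/205.25 = 3.69%.
Change = 3.69% − 3.45% = +0.24 pp.

The unemployment rate changed by +0.24 percentage points.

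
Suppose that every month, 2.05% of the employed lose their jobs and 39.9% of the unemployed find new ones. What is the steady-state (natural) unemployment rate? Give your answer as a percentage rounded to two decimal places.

At steady state the flows balance: s·E = f·U, so U/(E+U) = s/(s+f).
u* = 2.05 / (2.05 + 39.9) = 2.05 / 41.95 = 4.89%.

Steady-state unemployment rate ≈ 4.89%.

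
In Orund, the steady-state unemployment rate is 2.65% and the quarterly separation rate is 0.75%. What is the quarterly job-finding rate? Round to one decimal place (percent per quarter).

Job-finding rate ≈ 27.6% per quarter.

From u* = s/(s+f): f = s·(1−u)/u.
f = 0.75 × (1 − 0.0265) / 0.0265 = 0.7301 / 0.0265 ≈ 27.6% per quarter.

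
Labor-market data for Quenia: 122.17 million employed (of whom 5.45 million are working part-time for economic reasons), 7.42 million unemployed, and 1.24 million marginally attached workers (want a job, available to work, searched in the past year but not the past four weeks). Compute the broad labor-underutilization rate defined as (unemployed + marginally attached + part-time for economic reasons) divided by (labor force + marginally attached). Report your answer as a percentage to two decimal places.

Broad underutilization rate ≈ 10.78%.

Labor force = 122.17 + 7.42 = 129.59 million.
Numerator = 7.42 + 1.24 + 5.45 = 14.11 million.
Denominator = 129.59 + 1.24 = 130.83 million.
Broad rate = 14.11 / 130.83 = 10.78%.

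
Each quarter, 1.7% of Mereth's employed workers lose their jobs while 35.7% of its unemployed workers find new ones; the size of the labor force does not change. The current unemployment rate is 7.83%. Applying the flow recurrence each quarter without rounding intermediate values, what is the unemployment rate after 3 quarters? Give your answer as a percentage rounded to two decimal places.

Unemployment rate after three quarters ≈ 5.35%.

With a fixed labor force, u_{t+1} = u_t + s·(1−u_t) − f·u_t = u_t·(1−s−f) + s.
Here 1−s−f = 0.626 and s = 0.017.
u_1 = 0.078300 × 0.626 + 0.017 = 0.066016.
u_2 = 0.066016 × 0.626 + 0.017 = 0.058326.
u_3 = 0.058326 × 0.626 + 0.017 = 0.053512.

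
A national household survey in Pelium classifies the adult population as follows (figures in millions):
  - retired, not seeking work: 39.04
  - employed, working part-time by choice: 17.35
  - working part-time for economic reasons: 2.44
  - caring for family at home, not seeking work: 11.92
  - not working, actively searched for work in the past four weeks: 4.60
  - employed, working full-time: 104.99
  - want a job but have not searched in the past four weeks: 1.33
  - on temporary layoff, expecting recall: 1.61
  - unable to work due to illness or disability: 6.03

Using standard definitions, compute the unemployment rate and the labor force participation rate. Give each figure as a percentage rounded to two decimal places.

Unemployment rate ≈ 4.74%; labor force participation rate ≈ 69.19%.

Employed = 17.35 + 2.44 + 104.99 = 124.78 million (anyone who worked, including part-time for economic reasons, counts as employed).
Unemployed = 4.60 + 1.61 = 6.21 million (jobless and actively searching, or on temporary layoff).
Labor force = 124.78 + 6.21 = 130.99 million.
Not in labor force = 39.04 + 11.92 + 1.33 + 6.03 = 58.32 million (those not working and not actively searching are outside the labor force — including those who want a job but have given up searching).
Civilian working-age population = 130.99 + 58.32 = 189.31 million.
Unemployment rate = 6.21 / 130.99 = 4.74%.
Labor force participation rate = 130.99 / 189.31 = 69.19%.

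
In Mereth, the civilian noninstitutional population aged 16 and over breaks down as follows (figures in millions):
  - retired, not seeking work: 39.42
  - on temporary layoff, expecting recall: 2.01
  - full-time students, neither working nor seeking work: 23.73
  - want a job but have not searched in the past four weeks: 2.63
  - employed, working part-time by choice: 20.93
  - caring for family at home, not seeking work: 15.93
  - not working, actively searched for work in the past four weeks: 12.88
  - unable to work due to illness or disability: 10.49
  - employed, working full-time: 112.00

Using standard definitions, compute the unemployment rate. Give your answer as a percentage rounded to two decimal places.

Unemployment rate ≈ 10.07%.

Employed = 20.93 + 112.00 = 132.93 million.
Unemployed = 2.01 + 12.88 = 14.89 million (jobless and actively searching, or on temporary layoff).
Labor force = 132.93 + 14.89 = 147.82 million.
Unemployment rate = 14.89 / 147.82 = 10.07%.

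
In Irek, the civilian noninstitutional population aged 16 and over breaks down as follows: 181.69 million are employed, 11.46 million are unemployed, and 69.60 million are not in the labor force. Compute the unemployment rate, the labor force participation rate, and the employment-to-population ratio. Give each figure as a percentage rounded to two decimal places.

Unemployment rate ≈ 5.93%; labor force participation rate ≈ 73.51%; employment-population ratio ≈ 69.15%.

Labor force = employed + unemployed = 181.69 + 11.46 = 193.15 million.
Working-age population = 193.15 + 69.60 = 262.75 million.
Unemployment rate = 11.46 / 193.15 = 5.93%.
Labor force participation rate = 193.15 / 262.75 = 73.51%.
Employment-population ratio = 181.69 / 262.75 = 69.15%.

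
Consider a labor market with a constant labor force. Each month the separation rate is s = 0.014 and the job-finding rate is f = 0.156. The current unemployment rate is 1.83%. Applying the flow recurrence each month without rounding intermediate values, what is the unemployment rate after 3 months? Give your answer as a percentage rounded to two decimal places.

With a fixed labor force, u_{t+1} = u_t + s·(1−u_t) − f·u_t = u_t·(1−s−f) + s.
Here 1−s−f = 0.830 and s = 0.014.
u_1 = 0.018300 × 0.830 + 0.014 = 0.029189.
u_2 = 0.029189 × 0.830 + 0.014 = 0.038227.
u_3 = 0.038227 × 0.830 + 0.014 = 0.045728.

Unemployment rate after three months ≈ 4.57%.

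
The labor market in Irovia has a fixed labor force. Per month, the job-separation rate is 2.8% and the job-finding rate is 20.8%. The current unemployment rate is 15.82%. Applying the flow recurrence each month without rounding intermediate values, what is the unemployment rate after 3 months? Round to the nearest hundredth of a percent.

Unemployment rate after three months ≈ 13.63%.

With a fixed labor force, u_{t+1} = u_t + s·(1−u_t) − f·u_t = u_t·(1−s−f) + s.
Here 1−s−f = 0.764 and s = 0.028.
u_1 = 0.158200 × 0.764 + 0.028 = 0.148865.
u_2 = 0.148865 × 0.764 + 0.028 = 0.141733.
u_3 = 0.141733 × 0.764 + 0.028 = 0.136284.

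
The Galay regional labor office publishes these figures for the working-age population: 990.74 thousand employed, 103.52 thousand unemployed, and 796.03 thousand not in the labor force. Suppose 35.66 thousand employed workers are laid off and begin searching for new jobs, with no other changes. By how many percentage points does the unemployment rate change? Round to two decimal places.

The unemployment rate changes by +3.26 percentage points.

Initially, labor force = 990.74 + 103.52 = 1,094.26 thousand, so u = 103.52/1,094.26 = 9.46%.
After the change, employed falls and unemployed rises by 35.66; labor force unchanged → E = 955.08, U = 139.18, labor force = 1,094.26 thousand.
New unemployment rate = 139.18 / 1,094.26 = 12.72%.
Change = 12.72% − 9.46% = +3.26 percentage points.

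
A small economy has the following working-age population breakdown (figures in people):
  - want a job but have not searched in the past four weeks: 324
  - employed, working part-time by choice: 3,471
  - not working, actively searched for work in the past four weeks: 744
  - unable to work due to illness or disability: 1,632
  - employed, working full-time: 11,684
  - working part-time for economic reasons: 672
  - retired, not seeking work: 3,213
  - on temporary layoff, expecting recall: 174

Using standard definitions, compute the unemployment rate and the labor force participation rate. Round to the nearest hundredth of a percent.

Employed = 3,471 + 11,684 + 672 = 15,827 (anyone who worked, including part-time for economic reasons, counts as employed).
Unemployed = 744 + 174 = 918 (jobless and actively searching, or on temporary layoff).
Labor force = 15,827 + 918 = 16,745.
Not in labor force = 324 + 1,632 + 3,213 = 5,169 (those not working and not actively searching are outside the labor force — including those who want a job but have given up searching).
Civilian working-age population = 16,745 + 5,169 = 21,914.
Unemployment rate = 918 / 16,745 = 5.48%.
Labor force participation rate = 16,745 / 21,914 = 76.41%.

Unemployment rate ≈ 5.48%; labor force participation rate ≈ 76.41%.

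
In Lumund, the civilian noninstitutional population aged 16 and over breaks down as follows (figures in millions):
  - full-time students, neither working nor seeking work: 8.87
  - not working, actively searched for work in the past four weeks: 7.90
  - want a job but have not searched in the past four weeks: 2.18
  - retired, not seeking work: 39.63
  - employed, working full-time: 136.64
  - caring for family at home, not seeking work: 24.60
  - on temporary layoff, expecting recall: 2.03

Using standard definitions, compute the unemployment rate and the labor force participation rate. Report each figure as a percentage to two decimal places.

Employed = 136.64 million.
Unemployed = 7.90 + 2.03 = 9.93 million (jobless and actively searching, or on temporary layoff).
Labor force = 136.64 + 9.93 = 146.57 million.
Not in labor force = 8.87 + 2.18 + 39.63 + 24.60 = 75.28 million (those not working and not actively searching are outside the labor force — including those who want a job but have given up searching).
Civilian working-age population = 146.57 + 75.28 = 221.85 million.
Unemployment rate = 9.93 / 146.57 = 6.77%.
Labor force participation rate = 146.57 / 221.85 = 66.07%.

Unemployment rate ≈ 6.77%; labor force participation rate ≈ 66.07%.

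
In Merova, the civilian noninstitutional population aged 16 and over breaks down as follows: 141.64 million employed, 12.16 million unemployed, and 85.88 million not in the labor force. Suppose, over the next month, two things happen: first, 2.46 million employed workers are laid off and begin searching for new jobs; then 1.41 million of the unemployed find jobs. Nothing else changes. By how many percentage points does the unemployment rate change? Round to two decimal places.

Initially, labor force = 141.64 + 12.16 = 153.80 million, so u = 12.16/153.80 = 7.91%.
After the first change, employed falls and unemployed rises by 2.46; labor force unchanged → E = 139.18, U = 14.62, labor force = 153.80 million.
After the second change, unemployed falls and employed rises by 1.41; labor force unchanged → E = 140.59, U = 13.21, labor force = 153.80 million.
New unemployment rate = 13.21 / 153.80 = 8.59%.
Change = 8.59% − 7.91% = +0.68 percentage points.

The unemployment rate changes by +0.68 percentage points.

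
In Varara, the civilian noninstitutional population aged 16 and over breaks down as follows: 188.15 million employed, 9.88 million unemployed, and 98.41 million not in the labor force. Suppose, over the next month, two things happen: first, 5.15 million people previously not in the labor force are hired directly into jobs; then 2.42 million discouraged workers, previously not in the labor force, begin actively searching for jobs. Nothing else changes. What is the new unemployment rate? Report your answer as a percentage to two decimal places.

New unemployment rate ≈ 5.98%.

Initially, labor force = 188.15 + 9.88 = 198.03 million, so u = 9.88/198.03 = 4.99%.
After the first change, employed and labor force both rise by 5.15; unemployed unchanged → E = 193.30, U = 9.88, labor force = 203.18 million.
After the second change, unemployed and labor force both rise by 2.42 → E = 193.30, U = 12.30, labor force = 205.60 million.
New unemployment rate = 12.30 / 205.60 = 5.98%.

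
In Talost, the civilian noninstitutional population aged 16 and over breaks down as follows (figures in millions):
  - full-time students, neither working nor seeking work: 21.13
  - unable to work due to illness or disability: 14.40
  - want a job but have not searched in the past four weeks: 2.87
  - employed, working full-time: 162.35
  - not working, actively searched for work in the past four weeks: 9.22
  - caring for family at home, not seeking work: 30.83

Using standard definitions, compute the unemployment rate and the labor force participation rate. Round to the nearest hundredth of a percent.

Unemployment rate ≈ 5.37%; labor force participation rate ≈ 71.25%.

Employed = 162.35 million.
Unemployed = 9.22 million.
Labor force = 162.35 + 9.22 = 171.57 million.
Not in labor force = 21.13 + 14.40 + 2.87 + 30.83 = 69.23 million (those not working and not actively searching are outside the labor force — including those who want a job but have given up searching).
Civilian working-age population = 171.57 + 69.23 = 240.80 million.
Unemployment rate = 9.22 / 171.57 = 5.37%.
Labor force participation rate = 171.57 / 240.80 = 71.25%.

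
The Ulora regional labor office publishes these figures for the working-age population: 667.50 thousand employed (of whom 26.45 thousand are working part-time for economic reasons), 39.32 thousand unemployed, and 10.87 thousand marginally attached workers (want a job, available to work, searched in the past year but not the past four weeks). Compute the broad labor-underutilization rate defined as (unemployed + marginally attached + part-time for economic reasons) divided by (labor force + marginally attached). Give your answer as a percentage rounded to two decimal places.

Labor force = 667.50 + 39.32 = 706.82 thousand.
Numerator = 39.32 + 10.87 + 26.45 = 76.64 thousand.
Denominator = 706.82 + 10.87 = 717.69 thousand.
Broad rate = 76.64 / 717.69 = 10.68%.

Broad underutilization rate ≈ 10.68%.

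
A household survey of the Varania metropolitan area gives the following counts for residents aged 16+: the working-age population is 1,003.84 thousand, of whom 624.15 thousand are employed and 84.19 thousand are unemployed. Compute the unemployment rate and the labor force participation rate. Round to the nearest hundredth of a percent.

Labor force = employed + unemployed = 624.15 + 84.19 = 708.34 thousand.
Unemployment rate = 84.19 / 708.34 = 11.89%.
Labor force participation rate = 708.34 / 1,003.84 = 70.56%.

Unemployment rate ≈ 11.89%; labor force participation rate ≈ 70.56%.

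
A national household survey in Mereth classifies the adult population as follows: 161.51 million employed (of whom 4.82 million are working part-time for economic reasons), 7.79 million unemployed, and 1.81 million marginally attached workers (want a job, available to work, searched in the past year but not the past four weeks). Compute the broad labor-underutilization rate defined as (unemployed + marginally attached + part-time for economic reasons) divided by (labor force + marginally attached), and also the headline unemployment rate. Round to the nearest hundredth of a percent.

Labor force = 161.51 + 7.79 = 169.30 million.
Numerator = 7.79 + 1.81 + 4.82 = 14.42 million.
Denominator = 169.30 + 1.81 = 171.11 million.
Broad rate = 14.42 / 171.11 = 8.43%.
Headline unemployment rate = 7.79 / 169.30 = 4.60%.

Broad underutilization rate ≈ 8.43%; headline unemployment rate ≈ 4.60%.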